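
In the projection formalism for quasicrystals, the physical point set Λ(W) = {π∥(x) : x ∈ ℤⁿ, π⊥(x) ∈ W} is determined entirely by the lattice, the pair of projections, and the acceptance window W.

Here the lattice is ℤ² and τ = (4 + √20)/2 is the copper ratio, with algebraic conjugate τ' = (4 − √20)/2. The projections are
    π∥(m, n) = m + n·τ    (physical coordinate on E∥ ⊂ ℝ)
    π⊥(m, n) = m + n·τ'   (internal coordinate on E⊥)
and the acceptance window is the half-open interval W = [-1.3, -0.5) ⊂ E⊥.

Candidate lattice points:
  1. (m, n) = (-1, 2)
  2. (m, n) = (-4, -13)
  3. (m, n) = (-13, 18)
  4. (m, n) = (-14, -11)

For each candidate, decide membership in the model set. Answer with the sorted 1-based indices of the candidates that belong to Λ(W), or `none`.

τ' = (4−√20)/2 ≈ -0.236068.
#1 (-1,2): internal coord -1 + (2)·τ' = -1.472136; -1.472136 ∉ [-1.3, -0.5) → out
#2 (-4,-13): internal coord -4 + (-13)·τ' = -0.931116; -0.931116 ∈ [-1.3, -0.5) → IN Λ
#3 (-13,18): internal coord -13 + (18)·τ' = -17.249224; -17.249224 ∉ [-1.3, -0.5) → out
#4 (-14,-11): internal coord -14 + (-11)·τ' = -11.403252; -11.403252 ∉ [-1.3, -0.5) → out

2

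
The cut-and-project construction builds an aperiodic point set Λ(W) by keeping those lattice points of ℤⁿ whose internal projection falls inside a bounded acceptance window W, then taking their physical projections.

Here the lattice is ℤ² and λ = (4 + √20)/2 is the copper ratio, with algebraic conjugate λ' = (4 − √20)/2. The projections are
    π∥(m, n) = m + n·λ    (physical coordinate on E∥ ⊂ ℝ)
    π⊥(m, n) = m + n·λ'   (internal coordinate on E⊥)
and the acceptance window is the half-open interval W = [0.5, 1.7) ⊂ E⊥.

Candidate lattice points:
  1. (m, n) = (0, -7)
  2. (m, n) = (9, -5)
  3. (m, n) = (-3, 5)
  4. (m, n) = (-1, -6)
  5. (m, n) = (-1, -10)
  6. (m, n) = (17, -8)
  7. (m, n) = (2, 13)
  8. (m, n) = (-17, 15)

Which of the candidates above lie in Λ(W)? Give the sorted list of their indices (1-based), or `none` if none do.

Compute λ' = (4−√20)/2 = -0.23607, so π⊥(m,n) = m -0.23607·n.
[1] lift (0,-7): star map gives 1.65248; window check 0.5 ≤ 1.65248 < 1.7 is true → IN Λ
[2] lift (9,-5): star map gives 10.18034; window check 0.5 ≤ 10.18034 < 1.7 is false → out
[3] lift (-3,5): star map gives -4.18034; window check 0.5 ≤ -4.18034 < 1.7 is false → out
[4] lift (-1,-6): star map gives 0.41641; window check 0.5 ≤ 0.41641 < 1.7 is false → out
[5] lift (-1,-10): star map gives 1.36068; window check 0.5 ≤ 1.36068 < 1.7 is true → IN Λ
[6] lift (17,-8): star map gives 18.88854; window check 0.5 ≤ 18.88854 < 1.7 is false → out
[7] lift (2,13): star map gives -1.06888; window check 0.5 ≤ -1.06888 < 1.7 is false → out
[8] lift (-17,15): star map gives -20.54102; window check 0.5 ≤ -20.54102 < 1.7 is false → out

1, 5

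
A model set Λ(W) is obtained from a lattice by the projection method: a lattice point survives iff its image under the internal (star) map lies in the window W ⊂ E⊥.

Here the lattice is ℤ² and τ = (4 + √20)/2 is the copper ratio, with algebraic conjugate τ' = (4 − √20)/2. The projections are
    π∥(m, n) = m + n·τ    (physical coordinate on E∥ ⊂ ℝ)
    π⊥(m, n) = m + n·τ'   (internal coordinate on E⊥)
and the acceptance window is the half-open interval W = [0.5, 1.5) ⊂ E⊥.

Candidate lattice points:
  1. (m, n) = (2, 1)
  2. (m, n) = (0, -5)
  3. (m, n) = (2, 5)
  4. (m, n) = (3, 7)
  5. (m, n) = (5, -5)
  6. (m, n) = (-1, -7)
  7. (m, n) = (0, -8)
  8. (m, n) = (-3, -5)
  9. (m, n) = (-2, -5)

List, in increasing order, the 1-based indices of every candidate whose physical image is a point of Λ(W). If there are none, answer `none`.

2, 3, 4, 6

τ' = (4−√20)/2 ≈ -0.23607.
candidate 1: (m,n)=(2,1) → π∥ = 2+1·τ ≈ 6.23607, π⊥ = 2+1·τ' ≈ 1.76393 ∉ [0.5, 1.5) ⇒ out
candidate 2: (m,n)=(0,-5) → π∥ = 0-5·τ ≈ -21.18034, π⊥ = 0-5·τ' ≈ 1.18034 ∈ [0.5, 1.5) ⇒ IN Λ
candidate 3: (m,n)=(2,5) → π∥ = 2+5·τ ≈ 23.18034, π⊥ = 2+5·τ' ≈ 0.81966 ∈ [0.5, 1.5) ⇒ IN Λ
candidate 4: (m,n)=(3,7) → π∥ = 3+7·τ ≈ 32.65248, π⊥ = 3+7·τ' ≈ 1.34752 ∈ [0.5, 1.5) ⇒ IN Λ
candidate 5: (m,n)=(5,-5) → π∥ = 5-5·τ ≈ -16.18034, π⊥ = 5-5·τ' ≈ 6.18034 ∉ [0.5, 1.5) ⇒ out
candidate 6: (m,n)=(-1,-7) → π∥ = -1-7·τ ≈ -30.65248, π⊥ = -1-7·τ' ≈ 0.65248 ∈ [0.5, 1.5) ⇒ IN Λ
candidate 7: (m,n)=(0,-8) → π∥ = 0-8·τ ≈ -33.88854, π⊥ = 0-8·τ' ≈ 1.88854 ∉ [0.5, 1.5) ⇒ out
candidate 8: (m,n)=(-3,-5) → π∥ = -3-5·τ ≈ -24.18034, π⊥ = -3-5·τ' ≈ -1.81966 ∉ [0.5, 1.5) ⇒ out
candidate 9: (m,n)=(-2,-5) → π∥ = -2-5·τ ≈ -23.18034, π⊥ = -2-5·τ' ≈ -0.81966 ∉ [0.5, 1.5) ⇒ out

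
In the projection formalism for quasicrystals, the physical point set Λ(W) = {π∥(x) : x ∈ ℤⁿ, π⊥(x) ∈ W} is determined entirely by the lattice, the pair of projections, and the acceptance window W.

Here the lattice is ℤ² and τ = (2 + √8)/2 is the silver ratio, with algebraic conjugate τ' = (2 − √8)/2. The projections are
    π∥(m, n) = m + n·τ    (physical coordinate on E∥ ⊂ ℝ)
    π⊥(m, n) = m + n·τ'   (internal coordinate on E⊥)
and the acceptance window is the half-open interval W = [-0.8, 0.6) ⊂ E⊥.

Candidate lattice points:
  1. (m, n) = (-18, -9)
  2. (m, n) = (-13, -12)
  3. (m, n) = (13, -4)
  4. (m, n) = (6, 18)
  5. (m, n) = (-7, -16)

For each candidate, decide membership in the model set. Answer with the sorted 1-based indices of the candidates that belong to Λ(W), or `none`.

Numerically τ ≈ 2.41421 and τ' = −1/τ ≈ -0.41421.
#1 (-18,-9): internal coord -18 + (-9)·τ' = -14.27208; -14.27208 ∉ [-0.8, 0.6) → out
#2 (-13,-12): internal coord -13 + (-12)·τ' = -8.02944; -8.02944 ∉ [-0.8, 0.6) → out
#3 (13,-4): internal coord 13 + (-4)·τ' = +14.65685; +14.65685 ∉ [-0.8, 0.6) → out
#4 (6,18): internal coord 6 + (18)·τ' = -1.45584; -1.45584 ∉ [-0.8, 0.6) → out
#5 (-7,-16): internal coord -7 + (-16)·τ' = -0.37258; -0.37258 ∈ [-0.8, 0.6) → IN Λ

5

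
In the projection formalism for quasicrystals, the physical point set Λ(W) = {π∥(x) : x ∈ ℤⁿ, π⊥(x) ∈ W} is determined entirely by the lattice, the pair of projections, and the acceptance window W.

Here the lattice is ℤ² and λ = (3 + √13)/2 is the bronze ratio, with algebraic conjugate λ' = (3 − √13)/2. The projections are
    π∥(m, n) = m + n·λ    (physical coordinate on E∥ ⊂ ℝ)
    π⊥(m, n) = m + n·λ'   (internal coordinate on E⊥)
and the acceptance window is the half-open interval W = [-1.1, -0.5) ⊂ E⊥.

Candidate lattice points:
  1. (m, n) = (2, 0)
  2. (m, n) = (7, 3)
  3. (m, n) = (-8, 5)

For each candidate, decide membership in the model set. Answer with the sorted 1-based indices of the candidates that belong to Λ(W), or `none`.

none

Compute λ' = (3−√13)/2 = -0.302776, so π⊥(m,n) = m -0.302776·n.
candidate 1: (m,n)=(2,0) → π∥ = 2+0·λ ≈ 2.000000, π⊥ = 2+0·λ' ≈ 2.000000 ∉ [-1.1, -0.5) ⇒ out
candidate 2: (m,n)=(7,3) → π∥ = 7+3·λ ≈ 16.908327, π⊥ = 7+3·λ' ≈ 6.091673 ∉ [-1.1, -0.5) ⇒ out
candidate 3: (m,n)=(-8,5) → π∥ = -8+5·λ ≈ 8.513878, π⊥ = -8+5·λ' ≈ -9.513878 ∉ [-1.1, -0.5) ⇒ out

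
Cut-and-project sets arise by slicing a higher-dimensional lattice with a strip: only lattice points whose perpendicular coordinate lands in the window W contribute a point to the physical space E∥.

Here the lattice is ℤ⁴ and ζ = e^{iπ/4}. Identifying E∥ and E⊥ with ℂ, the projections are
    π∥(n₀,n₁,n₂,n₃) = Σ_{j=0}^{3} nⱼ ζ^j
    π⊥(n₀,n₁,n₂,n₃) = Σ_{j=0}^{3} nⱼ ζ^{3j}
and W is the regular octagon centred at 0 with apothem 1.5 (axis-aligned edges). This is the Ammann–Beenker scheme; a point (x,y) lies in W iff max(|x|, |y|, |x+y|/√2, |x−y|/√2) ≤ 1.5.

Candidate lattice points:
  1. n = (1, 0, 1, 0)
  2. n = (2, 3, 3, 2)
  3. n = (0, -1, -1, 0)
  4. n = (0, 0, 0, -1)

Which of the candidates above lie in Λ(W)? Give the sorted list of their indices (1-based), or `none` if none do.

π⊥(n) = n₀ + n₁ζ³ + n₂ζ⁶ + n₃ζ⁹ where ζ = e^{iπ/4}.
#1 (1, 0, 1, 0): internal (1.000000, -1.000000); octagon support 1.414214 vs apothem 1.5 → ∈ W
#2 (2, 3, 3, 2): internal (1.292893, 0.535534); octagon support 1.292893 vs apothem 1.5 → ∈ W
#3 (0, -1, -1, 0): internal (0.707107, 0.292893); octagon support 0.707107 vs apothem 1.5 → ∈ W
#4 (0, 0, 0, -1): internal (-0.707107, -0.707107); octagon support 1.000000 vs apothem 1.5 → ∈ W

1, 2, 3, 4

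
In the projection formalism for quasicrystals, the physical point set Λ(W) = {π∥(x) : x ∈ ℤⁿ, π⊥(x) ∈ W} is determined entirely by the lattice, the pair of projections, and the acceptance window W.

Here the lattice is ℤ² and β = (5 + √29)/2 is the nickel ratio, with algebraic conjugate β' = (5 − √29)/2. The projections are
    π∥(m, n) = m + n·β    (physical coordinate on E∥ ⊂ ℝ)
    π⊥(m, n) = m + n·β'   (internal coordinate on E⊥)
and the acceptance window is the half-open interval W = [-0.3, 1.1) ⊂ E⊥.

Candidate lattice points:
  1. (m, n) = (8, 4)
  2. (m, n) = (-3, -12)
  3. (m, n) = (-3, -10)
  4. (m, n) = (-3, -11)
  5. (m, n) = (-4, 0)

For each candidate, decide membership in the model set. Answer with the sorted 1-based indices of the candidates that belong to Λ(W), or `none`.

β' = (5−√29)/2 ≈ -0.1926.
candidate 1: (m,n)=(8,4) → π∥ = 8+4·β ≈ 28.7703, π⊥ = 8+4·β' ≈ 7.2297 ∉ [-0.3, 1.1) ⇒ out
candidate 2: (m,n)=(-3,-12) → π∥ = -3-12·β ≈ -65.3110, π⊥ = -3-12·β' ≈ -0.6890 ∉ [-0.3, 1.1) ⇒ out
candidate 3: (m,n)=(-3,-10) → π∥ = -3-10·β ≈ -54.9258, π⊥ = -3-10·β' ≈ -1.0742 ∉ [-0.3, 1.1) ⇒ out
candidate 4: (m,n)=(-3,-11) → π∥ = -3-11·β ≈ -60.1184, π⊥ = -3-11·β' ≈ -0.8816 ∉ [-0.3, 1.1) ⇒ out
candidate 5: (m,n)=(-4,0) → π∥ = -4+0·β ≈ -4.0000, π⊥ = -4+0·β' ≈ -4.0000 ∉ [-0.3, 1.1) ⇒ out

none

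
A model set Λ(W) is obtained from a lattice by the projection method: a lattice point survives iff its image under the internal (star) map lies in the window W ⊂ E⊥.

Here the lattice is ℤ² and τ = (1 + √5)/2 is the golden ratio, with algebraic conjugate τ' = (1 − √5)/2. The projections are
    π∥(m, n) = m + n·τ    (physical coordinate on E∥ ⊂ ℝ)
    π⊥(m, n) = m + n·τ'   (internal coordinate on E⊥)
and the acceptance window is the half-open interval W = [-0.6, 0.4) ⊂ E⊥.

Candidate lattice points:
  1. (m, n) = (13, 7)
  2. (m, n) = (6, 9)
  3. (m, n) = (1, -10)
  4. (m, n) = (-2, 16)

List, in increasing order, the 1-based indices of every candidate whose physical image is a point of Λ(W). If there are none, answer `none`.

Numerically τ ≈ 1.6180 and τ' = −1/τ ≈ -0.6180.
[1] lift (13,7): star map gives 8.6738; window check -0.6 ≤ 8.6738 < 0.4 is false → out
[2] lift (6,9): star map gives 0.4377; window check -0.6 ≤ 0.4377 < 0.4 is false → out
[3] lift (1,-10): star map gives 7.1803; window check -0.6 ≤ 7.1803 < 0.4 is false → out
[4] lift (-2,16): star map gives -11.8885; window check -0.6 ≤ -11.8885 < 0.4 is false → out

none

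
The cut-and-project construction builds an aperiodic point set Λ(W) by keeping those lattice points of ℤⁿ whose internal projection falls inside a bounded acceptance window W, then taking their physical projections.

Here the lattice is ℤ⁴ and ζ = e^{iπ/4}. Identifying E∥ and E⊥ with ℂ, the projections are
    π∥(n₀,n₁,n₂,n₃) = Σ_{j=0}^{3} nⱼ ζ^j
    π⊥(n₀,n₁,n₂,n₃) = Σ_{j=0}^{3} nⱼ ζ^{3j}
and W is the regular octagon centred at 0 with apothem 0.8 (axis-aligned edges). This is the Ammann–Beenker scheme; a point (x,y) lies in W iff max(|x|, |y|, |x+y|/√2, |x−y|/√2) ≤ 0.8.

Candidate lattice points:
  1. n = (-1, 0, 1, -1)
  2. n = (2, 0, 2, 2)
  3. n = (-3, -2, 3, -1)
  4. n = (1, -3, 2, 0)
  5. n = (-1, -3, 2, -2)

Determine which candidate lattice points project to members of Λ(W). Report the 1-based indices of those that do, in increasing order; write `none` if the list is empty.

none

Internal map: ζ^{3j} for j=0..3 gives (1,0), (−√2/2,√2/2), (0,−1), (√2/2,√2/2).
candidate 1: n = (-1, 0, 1, -1) → π⊥ ≈ (-1.707107, -1.707107); max(|x|,|y|,|x±y|/√2) = 2.414214 > 0.8 ⇒ ∉ W
candidate 2: n = (2, 0, 2, 2) → π⊥ ≈ (+3.414214, -0.585786); max(|x|,|y|,|x±y|/√2) = 3.414214 > 0.8 ⇒ ∉ W
candidate 3: n = (-3, -2, 3, -1) → π⊥ ≈ (-2.292893, -5.121320); max(|x|,|y|,|x±y|/√2) = 5.242641 > 0.8 ⇒ ∉ W
candidate 4: n = (1, -3, 2, 0) → π⊥ ≈ (+3.121320, -4.121320); max(|x|,|y|,|x±y|/√2) = 5.121320 > 0.8 ⇒ ∉ W
candidate 5: n = (-1, -3, 2, -2) → π⊥ ≈ (-0.292893, -5.535534); max(|x|,|y|,|x±y|/√2) = 5.535534 > 0.8 ⇒ ∉ W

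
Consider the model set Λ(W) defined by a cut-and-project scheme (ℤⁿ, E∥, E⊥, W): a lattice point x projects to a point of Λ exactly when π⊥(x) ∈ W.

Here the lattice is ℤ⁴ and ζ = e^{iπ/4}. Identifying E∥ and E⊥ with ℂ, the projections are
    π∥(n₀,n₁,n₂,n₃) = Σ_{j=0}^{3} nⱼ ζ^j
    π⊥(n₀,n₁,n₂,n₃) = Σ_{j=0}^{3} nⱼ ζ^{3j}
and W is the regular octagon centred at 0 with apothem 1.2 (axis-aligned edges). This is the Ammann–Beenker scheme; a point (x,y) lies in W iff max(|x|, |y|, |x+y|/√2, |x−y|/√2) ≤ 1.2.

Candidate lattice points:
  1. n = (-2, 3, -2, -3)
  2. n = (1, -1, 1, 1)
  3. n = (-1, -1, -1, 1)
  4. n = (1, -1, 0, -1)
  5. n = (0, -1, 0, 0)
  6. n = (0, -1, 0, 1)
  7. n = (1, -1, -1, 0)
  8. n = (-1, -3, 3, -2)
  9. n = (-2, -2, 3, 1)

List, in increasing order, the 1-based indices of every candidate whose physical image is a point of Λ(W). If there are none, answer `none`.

3, 5

Internal map: ζ^{3j} for j=0..3 gives (1,0), (−√2/2,√2/2), (0,−1), (√2/2,√2/2).
candidate 1: n = (-2, 3, -2, -3) → π⊥ ≈ (-6.242641, +2.000000); max(|x|,|y|,|x±y|/√2) = 6.242641 > 1.2 ⇒ ∉ W
candidate 2: n = (1, -1, 1, 1) → π⊥ ≈ (+2.414214, -1.000000); max(|x|,|y|,|x±y|/√2) = 2.414214 > 1.2 ⇒ ∉ W
candidate 3: n = (-1, -1, -1, 1) → π⊥ ≈ (+0.414214, +1.000000); max(|x|,|y|,|x±y|/√2) = 1.000000 ≤ 1.2 ⇒ ∈ W
candidate 4: n = (1, -1, 0, -1) → π⊥ ≈ (+1.000000, -1.414214); max(|x|,|y|,|x±y|/√2) = 1.707107 > 1.2 ⇒ ∉ W
candidate 5: n = (0, -1, 0, 0) → π⊥ ≈ (+0.707107, -0.707107); max(|x|,|y|,|x±y|/√2) = 1.000000 ≤ 1.2 ⇒ ∈ W
candidate 6: n = (0, -1, 0, 1) → π⊥ ≈ (+1.414214, +0.000000); max(|x|,|y|,|x±y|/√2) = 1.414214 > 1.2 ⇒ ∉ W
candidate 7: n = (1, -1, -1, 0) → π⊥ ≈ (+1.707107, +0.292893); max(|x|,|y|,|x±y|/√2) = 1.707107 > 1.2 ⇒ ∉ W
candidate 8: n = (-1, -3, 3, -2) → π⊥ ≈ (-0.292893, -6.535534); max(|x|,|y|,|x±y|/√2) = 6.535534 > 1.2 ⇒ ∉ W
candidate 9: n = (-2, -2, 3, 1) → π⊥ ≈ (+0.121320, -3.707107); max(|x|,|y|,|x±y|/√2) = 3.707107 > 1.2 ⇒ ∉ W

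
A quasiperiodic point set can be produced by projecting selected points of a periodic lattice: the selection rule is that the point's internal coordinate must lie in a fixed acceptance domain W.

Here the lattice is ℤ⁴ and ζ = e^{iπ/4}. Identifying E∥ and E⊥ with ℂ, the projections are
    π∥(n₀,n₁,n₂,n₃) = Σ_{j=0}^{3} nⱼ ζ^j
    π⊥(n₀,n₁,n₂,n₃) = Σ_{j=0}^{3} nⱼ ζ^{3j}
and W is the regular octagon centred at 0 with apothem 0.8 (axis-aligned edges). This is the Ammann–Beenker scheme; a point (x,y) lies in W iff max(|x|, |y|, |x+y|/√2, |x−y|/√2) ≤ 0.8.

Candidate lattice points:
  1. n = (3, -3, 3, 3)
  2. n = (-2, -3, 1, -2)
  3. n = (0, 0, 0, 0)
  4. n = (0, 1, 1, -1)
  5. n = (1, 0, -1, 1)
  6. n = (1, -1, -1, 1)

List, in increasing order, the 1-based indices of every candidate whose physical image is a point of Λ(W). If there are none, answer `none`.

With ζ = e^{iπ/4} the internal vectors are ζ^0,ζ^3,ζ^6,ζ^9.
#1 (3, -3, 3, 3): internal (7.242641, -3.000000); octagon support 7.242641 vs apothem 0.8 → ∉ W
#2 (-2, -3, 1, -2): internal (-1.292893, -4.535534); octagon support 4.535534 vs apothem 0.8 → ∉ W
#3 (0, 0, 0, 0): internal (0.000000, 0.000000); octagon support 0.000000 vs apothem 0.8 → ∈ W
#4 (0, 1, 1, -1): internal (-1.414214, -1.000000); octagon support 1.707107 vs apothem 0.8 → ∉ W
#5 (1, 0, -1, 1): internal (1.707107, 1.707107); octagon support 2.414214 vs apothem 0.8 → ∉ W
#6 (1, -1, -1, 1): internal (2.414214, 1.000000); octagon support 2.414214 vs apothem 0.8 → ∉ W

3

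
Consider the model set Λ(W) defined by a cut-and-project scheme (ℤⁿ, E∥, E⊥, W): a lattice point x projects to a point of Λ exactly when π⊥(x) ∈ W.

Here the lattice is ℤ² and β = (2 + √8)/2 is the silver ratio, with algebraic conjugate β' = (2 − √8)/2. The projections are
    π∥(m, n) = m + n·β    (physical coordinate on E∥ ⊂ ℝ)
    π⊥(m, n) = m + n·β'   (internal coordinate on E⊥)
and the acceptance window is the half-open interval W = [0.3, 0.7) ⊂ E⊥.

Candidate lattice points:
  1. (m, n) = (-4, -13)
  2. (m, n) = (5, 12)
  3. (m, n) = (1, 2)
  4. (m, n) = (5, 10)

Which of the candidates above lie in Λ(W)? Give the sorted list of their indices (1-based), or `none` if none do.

none

Compute β' = (2−√8)/2 = -0.41421, so π⊥(m,n) = m -0.41421·n.
#1 (-4,-13): internal coord -4 + (-13)·β' = +1.38478; +1.38478 ∉ [0.3, 0.7) → out
#2 (5,12): internal coord 5 + (12)·β' = +0.02944; +0.02944 ∉ [0.3, 0.7) → out
#3 (1,2): internal coord 1 + (2)·β' = +0.17157; +0.17157 ∉ [0.3, 0.7) → out
#4 (5,10): internal coord 5 + (10)·β' = +0.85786; +0.85786 ∉ [0.3, 0.7) → out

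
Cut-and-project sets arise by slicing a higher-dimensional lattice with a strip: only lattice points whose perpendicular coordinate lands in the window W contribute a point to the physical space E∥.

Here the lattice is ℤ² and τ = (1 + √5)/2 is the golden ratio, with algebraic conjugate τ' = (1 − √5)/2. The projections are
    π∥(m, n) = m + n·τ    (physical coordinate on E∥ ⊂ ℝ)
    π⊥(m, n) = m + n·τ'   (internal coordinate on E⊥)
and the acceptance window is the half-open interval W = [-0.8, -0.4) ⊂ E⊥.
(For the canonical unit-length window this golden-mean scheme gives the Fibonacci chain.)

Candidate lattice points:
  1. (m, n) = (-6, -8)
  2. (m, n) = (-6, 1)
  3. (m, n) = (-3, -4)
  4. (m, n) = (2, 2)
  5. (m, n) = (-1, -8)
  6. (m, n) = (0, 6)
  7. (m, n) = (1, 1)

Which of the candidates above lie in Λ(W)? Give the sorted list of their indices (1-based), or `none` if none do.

Compute τ' = (1−√5)/2 = -0.61803, so π⊥(m,n) = m -0.61803·n.
#1 (-6,-8): internal coord -6 + (-8)·τ' = -1.05573; -1.05573 ∉ [-0.8, -0.4) → out
#2 (-6,1): internal coord -6 + (1)·τ' = -6.61803; -6.61803 ∉ [-0.8, -0.4) → out
#3 (-3,-4): internal coord -3 + (-4)·τ' = -0.52786; -0.52786 ∈ [-0.8, -0.4) → IN Λ
#4 (2,2): internal coord 2 + (2)·τ' = +0.76393; +0.76393 ∉ [-0.8, -0.4) → out
#5 (-1,-8): internal coord -1 + (-8)·τ' = +3.94427; +3.94427 ∉ [-0.8, -0.4) → out
#6 (0,6): internal coord 0 + (6)·τ' = -3.70820; -3.70820 ∉ [-0.8, -0.4) → out
#7 (1,1): internal coord 1 + (1)·τ' = +0.38197; +0.38197 ∉ [-0.8, -0.4) → out

3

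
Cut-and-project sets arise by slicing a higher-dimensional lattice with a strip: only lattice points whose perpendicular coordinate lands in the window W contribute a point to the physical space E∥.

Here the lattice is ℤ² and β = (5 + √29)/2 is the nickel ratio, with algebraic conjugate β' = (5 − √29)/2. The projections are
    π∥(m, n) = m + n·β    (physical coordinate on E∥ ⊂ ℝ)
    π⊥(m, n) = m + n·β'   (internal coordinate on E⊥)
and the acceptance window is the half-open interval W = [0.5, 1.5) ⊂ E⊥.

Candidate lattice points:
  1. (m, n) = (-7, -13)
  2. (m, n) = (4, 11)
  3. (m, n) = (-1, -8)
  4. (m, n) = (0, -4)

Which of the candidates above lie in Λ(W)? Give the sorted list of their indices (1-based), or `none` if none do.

Numerically β ≈ 5.192582 and β' = −1/β ≈ -0.192582.
candidate 1: (m,n)=(-7,-13) → π∥ = -7-13·β ≈ -74.503571, π⊥ = -7-13·β' ≈ -4.496429 ∉ [0.5, 1.5) ⇒ out
candidate 2: (m,n)=(4,11) → π∥ = 4+11·β ≈ 61.118406, π⊥ = 4+11·β' ≈ 1.881594 ∉ [0.5, 1.5) ⇒ out
candidate 3: (m,n)=(-1,-8) → π∥ = -1-8·β ≈ -42.540659, π⊥ = -1-8·β' ≈ 0.540659 ∈ [0.5, 1.5) ⇒ IN Λ
candidate 4: (m,n)=(0,-4) → π∥ = 0-4·β ≈ -20.770330, π⊥ = 0-4·β' ≈ 0.770330 ∈ [0.5, 1.5) ⇒ IN Λ

3, 4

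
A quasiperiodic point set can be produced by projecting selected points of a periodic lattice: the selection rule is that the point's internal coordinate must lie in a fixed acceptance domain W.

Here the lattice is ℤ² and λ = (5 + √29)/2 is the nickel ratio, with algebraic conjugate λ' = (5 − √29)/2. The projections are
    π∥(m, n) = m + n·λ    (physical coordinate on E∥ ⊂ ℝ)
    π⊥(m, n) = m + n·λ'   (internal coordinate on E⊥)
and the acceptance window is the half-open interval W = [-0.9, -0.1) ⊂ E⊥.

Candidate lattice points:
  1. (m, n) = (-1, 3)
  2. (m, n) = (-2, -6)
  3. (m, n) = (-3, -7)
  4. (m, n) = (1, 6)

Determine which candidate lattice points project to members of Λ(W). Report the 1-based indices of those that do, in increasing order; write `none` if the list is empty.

Compute λ' = (5−√29)/2 = -0.19258, so π⊥(m,n) = m -0.19258·n.
candidate 1: (m,n)=(-1,3) → π∥ = -1+3·λ ≈ 14.57775, π⊥ = -1+3·λ' ≈ -1.57775 ∉ [-0.9, -0.1) ⇒ out
candidate 2: (m,n)=(-2,-6) → π∥ = -2-6·λ ≈ -33.15549, π⊥ = -2-6·λ' ≈ -0.84451 ∈ [-0.9, -0.1) ⇒ IN Λ
candidate 3: (m,n)=(-3,-7) → π∥ = -3-7·λ ≈ -39.34808, π⊥ = -3-7·λ' ≈ -1.65192 ∉ [-0.9, -0.1) ⇒ out
candidate 4: (m,n)=(1,6) → π∥ = 1+6·λ ≈ 32.15549, π⊥ = 1+6·λ' ≈ -0.15549 ∈ [-0.9, -0.1) ⇒ IN Λ

2, 4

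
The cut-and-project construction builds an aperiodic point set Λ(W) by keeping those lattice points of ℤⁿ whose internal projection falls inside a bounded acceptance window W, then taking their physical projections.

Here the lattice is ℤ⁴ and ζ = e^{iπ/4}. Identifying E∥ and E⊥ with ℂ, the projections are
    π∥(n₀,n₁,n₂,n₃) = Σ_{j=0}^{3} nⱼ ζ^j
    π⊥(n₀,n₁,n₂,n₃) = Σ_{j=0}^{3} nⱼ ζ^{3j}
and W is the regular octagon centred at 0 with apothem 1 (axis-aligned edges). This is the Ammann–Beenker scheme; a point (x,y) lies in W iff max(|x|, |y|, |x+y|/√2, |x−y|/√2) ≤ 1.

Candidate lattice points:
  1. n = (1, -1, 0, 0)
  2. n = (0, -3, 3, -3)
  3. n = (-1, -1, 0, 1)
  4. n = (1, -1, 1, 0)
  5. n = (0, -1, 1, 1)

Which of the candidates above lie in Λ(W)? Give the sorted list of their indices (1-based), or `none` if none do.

Internal map: ζ^{3j} for j=0..3 gives (1,0), (−√2/2,√2/2), (0,−1), (√2/2,√2/2).
#1 (1, -1, 0, 0): internal (1.7071, -0.7071); octagon support 1.7071 vs apothem 1 → ∉ W
#2 (0, -3, 3, -3): internal (0.0000, -7.2426); octagon support 7.2426 vs apothem 1 → ∉ W
#3 (-1, -1, 0, 1): internal (0.4142, 0.0000); octagon support 0.4142 vs apothem 1 → ∈ W
#4 (1, -1, 1, 0): internal (1.7071, -1.7071); octagon support 2.4142 vs apothem 1 → ∉ W
#5 (0, -1, 1, 1): internal (1.4142, -1.0000); octagon support 1.7071 vs apothem 1 → ∉ W

3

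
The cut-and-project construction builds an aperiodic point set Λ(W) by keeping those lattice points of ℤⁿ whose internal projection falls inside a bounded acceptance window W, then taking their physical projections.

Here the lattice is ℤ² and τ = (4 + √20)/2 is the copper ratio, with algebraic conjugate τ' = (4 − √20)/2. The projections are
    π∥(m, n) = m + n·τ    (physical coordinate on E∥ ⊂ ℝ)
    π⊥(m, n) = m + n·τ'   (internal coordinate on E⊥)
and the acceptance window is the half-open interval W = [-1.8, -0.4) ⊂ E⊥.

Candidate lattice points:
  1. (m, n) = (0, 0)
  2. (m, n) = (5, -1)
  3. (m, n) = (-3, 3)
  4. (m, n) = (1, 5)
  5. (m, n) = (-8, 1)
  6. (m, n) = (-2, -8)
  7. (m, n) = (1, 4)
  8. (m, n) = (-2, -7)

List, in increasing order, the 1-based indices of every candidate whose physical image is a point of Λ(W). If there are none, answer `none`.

none

Numerically τ ≈ 4.23607 and τ' = −1/τ ≈ -0.23607.
candidate 1: (m,n)=(0,0) → π∥ = 0+0·τ ≈ 0.00000, π⊥ = 0+0·τ' ≈ 0.00000 ∉ [-1.8, -0.4) ⇒ out
candidate 2: (m,n)=(5,-1) → π∥ = 5-1·τ ≈ 0.76393, π⊥ = 5-1·τ' ≈ 5.23607 ∉ [-1.8, -0.4) ⇒ out
candidate 3: (m,n)=(-3,3) → π∥ = -3+3·τ ≈ 9.70820, π⊥ = -3+3·τ' ≈ -3.70820 ∉ [-1.8, -0.4) ⇒ out
candidate 4: (m,n)=(1,5) → π∥ = 1+5·τ ≈ 22.18034, π⊥ = 1+5·τ' ≈ -0.18034 ∉ [-1.8, -0.4) ⇒ out
candidate 5: (m,n)=(-8,1) → π∥ = -8+1·τ ≈ -3.76393, π⊥ = -8+1·τ' ≈ -8.23607 ∉ [-1.8, -0.4) ⇒ out
candidate 6: (m,n)=(-2,-8) → π∥ = -2-8·τ ≈ -35.88854, π⊥ = -2-8·τ' ≈ -0.11146 ∉ [-1.8, -0.4) ⇒ out
candidate 7: (m,n)=(1,4) → π∥ = 1+4·τ ≈ 17.94427, π⊥ = 1+4·τ' ≈ 0.05573 ∉ [-1.8, -0.4) ⇒ out
candidate 8: (m,n)=(-2,-7) → π∥ = -2-7·τ ≈ -31.65248, π⊥ = -2-7·τ' ≈ -0.34752 ∉ [-1.8, -0.4) ⇒ out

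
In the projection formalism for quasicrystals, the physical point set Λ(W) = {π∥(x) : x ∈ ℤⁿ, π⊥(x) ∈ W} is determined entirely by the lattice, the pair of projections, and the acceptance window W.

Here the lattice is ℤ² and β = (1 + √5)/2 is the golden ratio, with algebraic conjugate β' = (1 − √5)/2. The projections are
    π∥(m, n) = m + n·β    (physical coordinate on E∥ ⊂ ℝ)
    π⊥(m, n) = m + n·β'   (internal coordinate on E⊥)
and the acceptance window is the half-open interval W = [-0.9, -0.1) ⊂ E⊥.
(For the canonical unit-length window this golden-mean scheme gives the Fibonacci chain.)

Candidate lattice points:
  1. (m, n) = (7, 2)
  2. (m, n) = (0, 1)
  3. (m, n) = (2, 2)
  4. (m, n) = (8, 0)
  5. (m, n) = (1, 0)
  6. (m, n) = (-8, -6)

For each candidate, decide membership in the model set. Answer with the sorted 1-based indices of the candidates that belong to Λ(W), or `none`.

β' = (1−√5)/2 ≈ -0.61803.
candidate 1: (m,n)=(7,2) → π∥ = 7+2·β ≈ 10.23607, π⊥ = 7+2·β' ≈ 5.76393 ∉ [-0.9, -0.1) ⇒ out
candidate 2: (m,n)=(0,1) → π∥ = 0+1·β ≈ 1.61803, π⊥ = 0+1·β' ≈ -0.61803 ∈ [-0.9, -0.1) ⇒ IN Λ
candidate 3: (m,n)=(2,2) → π∥ = 2+2·β ≈ 5.23607, π⊥ = 2+2·β' ≈ 0.76393 ∉ [-0.9, -0.1) ⇒ out
candidate 4: (m,n)=(8,0) → π∥ = 8+0·β ≈ 8.00000, π⊥ = 8+0·β' ≈ 8.00000 ∉ [-0.9, -0.1) ⇒ out
candidate 5: (m,n)=(1,0) → π∥ = 1+0·β ≈ 1.00000, π⊥ = 1+0·β' ≈ 1.00000 ∉ [-0.9, -0.1) ⇒ out
candidate 6: (m,n)=(-8,-6) → π∥ = -8-6·β ≈ -17.70820, π⊥ = -8-6·β' ≈ -4.29180 ∉ [-0.9, -0.1) ⇒ out

2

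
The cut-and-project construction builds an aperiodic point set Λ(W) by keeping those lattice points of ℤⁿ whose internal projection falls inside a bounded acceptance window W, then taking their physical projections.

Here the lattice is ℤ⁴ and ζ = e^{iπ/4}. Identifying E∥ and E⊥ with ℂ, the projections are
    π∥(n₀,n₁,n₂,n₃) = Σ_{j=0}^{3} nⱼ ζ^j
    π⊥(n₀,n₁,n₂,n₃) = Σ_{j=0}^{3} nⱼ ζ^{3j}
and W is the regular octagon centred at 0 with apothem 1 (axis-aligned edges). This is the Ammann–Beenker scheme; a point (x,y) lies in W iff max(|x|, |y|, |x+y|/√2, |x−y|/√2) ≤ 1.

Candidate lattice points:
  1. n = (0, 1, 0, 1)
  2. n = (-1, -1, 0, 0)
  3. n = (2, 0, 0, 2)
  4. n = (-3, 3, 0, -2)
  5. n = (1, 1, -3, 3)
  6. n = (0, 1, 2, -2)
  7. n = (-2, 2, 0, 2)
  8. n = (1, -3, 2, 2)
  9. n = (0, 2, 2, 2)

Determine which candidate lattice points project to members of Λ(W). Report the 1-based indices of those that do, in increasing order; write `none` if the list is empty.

2, 9

π⊥(n) = n₀ + n₁ζ³ + n₂ζ⁶ + n₃ζ⁹ where ζ = e^{iπ/4}.
candidate 1: n = (0, 1, 0, 1) → π⊥ ≈ (+0.0000, +1.4142); max(|x|,|y|,|x±y|/√2) = 1.4142 > 1 ⇒ ∉ W
candidate 2: n = (-1, -1, 0, 0) → π⊥ ≈ (-0.2929, -0.7071); max(|x|,|y|,|x±y|/√2) = 0.7071 ≤ 1 ⇒ ∈ W
candidate 3: n = (2, 0, 0, 2) → π⊥ ≈ (+3.4142, +1.4142); max(|x|,|y|,|x±y|/√2) = 3.4142 > 1 ⇒ ∉ W
candidate 4: n = (-3, 3, 0, -2) → π⊥ ≈ (-6.5355, +0.7071); max(|x|,|y|,|x±y|/√2) = 6.5355 > 1 ⇒ ∉ W
candidate 5: n = (1, 1, -3, 3) → π⊥ ≈ (+2.4142, +5.8284); max(|x|,|y|,|x±y|/√2) = 5.8284 > 1 ⇒ ∉ W
candidate 6: n = (0, 1, 2, -2) → π⊥ ≈ (-2.1213, -2.7071); max(|x|,|y|,|x±y|/√2) = 3.4142 > 1 ⇒ ∉ W
candidate 7: n = (-2, 2, 0, 2) → π⊥ ≈ (-2.0000, +2.8284); max(|x|,|y|,|x±y|/√2) = 3.4142 > 1 ⇒ ∉ W
candidate 8: n = (1, -3, 2, 2) → π⊥ ≈ (+4.5355, -2.7071); max(|x|,|y|,|x±y|/√2) = 5.1213 > 1 ⇒ ∉ W
candidate 9: n = (0, 2, 2, 2) → π⊥ ≈ (+0.0000, +0.8284); max(|x|,|y|,|x±y|/√2) = 0.8284 ≤ 1 ⇒ ∈ W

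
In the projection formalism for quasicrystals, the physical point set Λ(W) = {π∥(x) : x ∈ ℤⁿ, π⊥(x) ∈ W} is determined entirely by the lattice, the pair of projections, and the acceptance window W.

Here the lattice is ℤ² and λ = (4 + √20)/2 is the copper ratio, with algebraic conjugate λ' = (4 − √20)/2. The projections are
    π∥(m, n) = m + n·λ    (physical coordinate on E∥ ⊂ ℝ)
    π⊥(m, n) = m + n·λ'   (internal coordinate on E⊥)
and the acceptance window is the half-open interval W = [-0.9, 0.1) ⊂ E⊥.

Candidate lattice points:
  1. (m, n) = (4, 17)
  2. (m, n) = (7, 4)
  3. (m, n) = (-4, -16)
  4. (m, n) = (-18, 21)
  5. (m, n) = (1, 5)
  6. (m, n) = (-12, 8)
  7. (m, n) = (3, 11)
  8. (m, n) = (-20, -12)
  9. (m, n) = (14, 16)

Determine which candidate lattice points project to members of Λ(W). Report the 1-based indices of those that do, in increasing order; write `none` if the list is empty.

1, 3, 5

Numerically λ ≈ 4.23607 and λ' = −1/λ ≈ -0.23607.
#1 (4,17): internal coord 4 + (17)·λ' = -0.01316; -0.01316 ∈ [-0.9, 0.1) → IN Λ
#2 (7,4): internal coord 7 + (4)·λ' = +6.05573; +6.05573 ∉ [-0.9, 0.1) → out
#3 (-4,-16): internal coord -4 + (-16)·λ' = -0.22291; -0.22291 ∈ [-0.9, 0.1) → IN Λ
#4 (-18,21): internal coord -18 + (21)·λ' = -22.95743; -22.95743 ∉ [-0.9, 0.1) → out
#5 (1,5): internal coord 1 + (5)·λ' = -0.18034; -0.18034 ∈ [-0.9, 0.1) → IN Λ
#6 (-12,8): internal coord -12 + (8)·λ' = -13.88854; -13.88854 ∉ [-0.9, 0.1) → out
#7 (3,11): internal coord 3 + (11)·λ' = +0.40325; +0.40325 ∉ [-0.9, 0.1) → out
#8 (-20,-12): internal coord -20 + (-12)·λ' = -17.16718; -17.16718 ∉ [-0.9, 0.1) → out
#9 (14,16): internal coord 14 + (16)·λ' = +10.22291; +10.22291 ∉ [-0.9, 0.1) → out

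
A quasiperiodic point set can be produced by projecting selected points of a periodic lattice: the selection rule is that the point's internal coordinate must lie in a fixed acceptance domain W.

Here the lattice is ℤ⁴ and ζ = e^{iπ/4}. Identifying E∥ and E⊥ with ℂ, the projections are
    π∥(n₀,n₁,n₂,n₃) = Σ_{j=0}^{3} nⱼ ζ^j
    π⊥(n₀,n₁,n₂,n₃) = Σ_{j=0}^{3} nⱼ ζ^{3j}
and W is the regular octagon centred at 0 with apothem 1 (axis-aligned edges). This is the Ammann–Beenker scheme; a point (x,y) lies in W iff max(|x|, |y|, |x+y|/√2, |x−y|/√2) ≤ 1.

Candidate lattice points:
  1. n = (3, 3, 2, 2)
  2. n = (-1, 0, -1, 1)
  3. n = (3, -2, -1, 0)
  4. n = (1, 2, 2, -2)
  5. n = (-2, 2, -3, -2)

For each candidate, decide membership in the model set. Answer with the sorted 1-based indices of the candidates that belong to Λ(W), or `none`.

π⊥(n) = n₀ + n₁ζ³ + n₂ζ⁶ + n₃ζ⁹ where ζ = e^{iπ/4}.
candidate 1: n = (3, 3, 2, 2) → π⊥ ≈ (+2.2929, +1.5355); max(|x|,|y|,|x±y|/√2) = 2.7071 > 1 ⇒ ∉ W
candidate 2: n = (-1, 0, -1, 1) → π⊥ ≈ (-0.2929, +1.7071); max(|x|,|y|,|x±y|/√2) = 1.7071 > 1 ⇒ ∉ W
candidate 3: n = (3, -2, -1, 0) → π⊥ ≈ (+4.4142, -0.4142); max(|x|,|y|,|x±y|/√2) = 4.4142 > 1 ⇒ ∉ W
candidate 4: n = (1, 2, 2, -2) → π⊥ ≈ (-1.8284, -2.0000); max(|x|,|y|,|x±y|/√2) = 2.7071 > 1 ⇒ ∉ W
candidate 5: n = (-2, 2, -3, -2) → π⊥ ≈ (-4.8284, +3.0000); max(|x|,|y|,|x±y|/√2) = 5.5355 > 1 ⇒ ∉ W

none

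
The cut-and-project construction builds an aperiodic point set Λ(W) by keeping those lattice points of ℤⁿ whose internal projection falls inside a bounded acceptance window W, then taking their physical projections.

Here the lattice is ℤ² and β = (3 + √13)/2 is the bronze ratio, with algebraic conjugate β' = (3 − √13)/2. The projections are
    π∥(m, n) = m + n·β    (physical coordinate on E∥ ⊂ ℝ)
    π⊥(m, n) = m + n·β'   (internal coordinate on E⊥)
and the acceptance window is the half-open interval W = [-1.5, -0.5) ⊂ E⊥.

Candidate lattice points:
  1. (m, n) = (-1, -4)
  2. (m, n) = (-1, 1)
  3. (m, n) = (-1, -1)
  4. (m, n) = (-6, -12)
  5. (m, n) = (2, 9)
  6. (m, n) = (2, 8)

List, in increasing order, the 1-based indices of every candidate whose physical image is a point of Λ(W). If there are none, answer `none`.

2, 3, 5

Numerically β ≈ 3.30278 and β' = −1/β ≈ -0.30278.
[1] lift (-1,-4): star map gives 0.21110; window check -1.5 ≤ 0.21110 < -0.5 is false → out
[2] lift (-1,1): star map gives -1.30278; window check -1.5 ≤ -1.30278 < -0.5 is true → IN Λ
[3] lift (-1,-1): star map gives -0.69722; window check -1.5 ≤ -0.69722 < -0.5 is true → IN Λ
[4] lift (-6,-12): star map gives -2.36669; window check -1.5 ≤ -2.36669 < -0.5 is false → out
[5] lift (2,9): star map gives -0.72498; window check -1.5 ≤ -0.72498 < -0.5 is true → IN Λ
[6] lift (2,8): star map gives -0.42221; window check -1.5 ≤ -0.42221 < -0.5 is false → out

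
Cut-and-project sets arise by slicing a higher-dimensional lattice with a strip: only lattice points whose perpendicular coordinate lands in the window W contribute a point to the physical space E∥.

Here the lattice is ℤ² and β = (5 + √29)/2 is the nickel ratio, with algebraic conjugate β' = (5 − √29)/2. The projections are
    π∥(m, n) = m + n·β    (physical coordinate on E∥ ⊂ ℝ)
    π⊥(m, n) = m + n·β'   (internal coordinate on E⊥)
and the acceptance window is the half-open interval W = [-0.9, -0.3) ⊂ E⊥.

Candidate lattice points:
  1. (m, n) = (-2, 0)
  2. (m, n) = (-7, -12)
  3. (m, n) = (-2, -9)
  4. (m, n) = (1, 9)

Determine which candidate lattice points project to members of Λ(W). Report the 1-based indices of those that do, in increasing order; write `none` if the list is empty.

4

Numerically β ≈ 5.192582 and β' = −1/β ≈ -0.192582.
[1] lift (-2,0): star map gives -2.000000; window check -0.9 ≤ -2.000000 < -0.3 is false → out
[2] lift (-7,-12): star map gives -4.689011; window check -0.9 ≤ -4.689011 < -0.3 is false → out
[3] lift (-2,-9): star map gives -0.266758; window check -0.9 ≤ -0.266758 < -0.3 is false → out
[4] lift (1,9): star map gives -0.733242; window check -0.9 ≤ -0.733242 < -0.3 is true → IN Λ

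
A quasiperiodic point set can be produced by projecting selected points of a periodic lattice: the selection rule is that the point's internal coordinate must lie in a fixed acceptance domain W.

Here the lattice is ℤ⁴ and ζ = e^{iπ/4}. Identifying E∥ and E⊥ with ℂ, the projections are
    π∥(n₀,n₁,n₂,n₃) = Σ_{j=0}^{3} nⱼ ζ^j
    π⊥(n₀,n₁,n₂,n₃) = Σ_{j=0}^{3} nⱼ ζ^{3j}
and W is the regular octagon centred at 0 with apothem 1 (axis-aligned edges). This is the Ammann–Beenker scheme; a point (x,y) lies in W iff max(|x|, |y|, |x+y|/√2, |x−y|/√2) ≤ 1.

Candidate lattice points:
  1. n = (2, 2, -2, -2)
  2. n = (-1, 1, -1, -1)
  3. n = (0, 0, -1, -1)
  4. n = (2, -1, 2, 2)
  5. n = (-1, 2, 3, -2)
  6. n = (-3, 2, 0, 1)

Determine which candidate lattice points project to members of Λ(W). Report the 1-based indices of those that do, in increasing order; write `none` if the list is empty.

3

With ζ = e^{iπ/4} the internal vectors are ζ^0,ζ^3,ζ^6,ζ^9.
candidate 1: n = (2, 2, -2, -2) → π⊥ ≈ (-0.828427, +2.000000); max(|x|,|y|,|x±y|/√2) = 2.000000 > 1 ⇒ ∉ W
candidate 2: n = (-1, 1, -1, -1) → π⊥ ≈ (-2.414214, +1.000000); max(|x|,|y|,|x±y|/√2) = 2.414214 > 1 ⇒ ∉ W
candidate 3: n = (0, 0, -1, -1) → π⊥ ≈ (-0.707107, +0.292893); max(|x|,|y|,|x±y|/√2) = 0.707107 ≤ 1 ⇒ ∈ W
candidate 4: n = (2, -1, 2, 2) → π⊥ ≈ (+4.121320, -1.292893); max(|x|,|y|,|x±y|/√2) = 4.121320 > 1 ⇒ ∉ W
candidate 5: n = (-1, 2, 3, -2) → π⊥ ≈ (-3.828427, -3.000000); max(|x|,|y|,|x±y|/√2) = 4.828427 > 1 ⇒ ∉ W
candidate 6: n = (-3, 2, 0, 1) → π⊥ ≈ (-3.707107, +2.121320); max(|x|,|y|,|x±y|/√2) = 4.121320 > 1 ⇒ ∉ W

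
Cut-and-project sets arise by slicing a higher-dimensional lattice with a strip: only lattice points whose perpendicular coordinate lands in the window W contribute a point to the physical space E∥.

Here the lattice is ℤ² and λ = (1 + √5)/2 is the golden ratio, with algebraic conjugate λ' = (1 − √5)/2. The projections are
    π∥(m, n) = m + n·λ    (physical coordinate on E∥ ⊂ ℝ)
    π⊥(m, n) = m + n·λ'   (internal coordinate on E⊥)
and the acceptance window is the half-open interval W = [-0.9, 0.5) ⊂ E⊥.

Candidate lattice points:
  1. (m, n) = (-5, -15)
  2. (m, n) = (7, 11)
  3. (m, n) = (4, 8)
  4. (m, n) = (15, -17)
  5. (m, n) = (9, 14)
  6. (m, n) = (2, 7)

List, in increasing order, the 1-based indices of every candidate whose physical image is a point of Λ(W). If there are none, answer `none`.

2, 5

Numerically λ ≈ 1.61803 and λ' = −1/λ ≈ -0.61803.
#1 (-5,-15): internal coord -5 + (-15)·λ' = +4.27051; +4.27051 ∉ [-0.9, 0.5) → out
#2 (7,11): internal coord 7 + (11)·λ' = +0.20163; +0.20163 ∈ [-0.9, 0.5) → IN Λ
#3 (4,8): internal coord 4 + (8)·λ' = -0.94427; -0.94427 ∉ [-0.9, 0.5) → out
#4 (15,-17): internal coord 15 + (-17)·λ' = +25.50658; +25.50658 ∉ [-0.9, 0.5) → out
#5 (9,14): internal coord 9 + (14)·λ' = +0.34752; +0.34752 ∈ [-0.9, 0.5) → IN Λ
#6 (2,7): internal coord 2 + (7)·λ' = -2.32624; -2.32624 ∉ [-0.9, 0.5) → out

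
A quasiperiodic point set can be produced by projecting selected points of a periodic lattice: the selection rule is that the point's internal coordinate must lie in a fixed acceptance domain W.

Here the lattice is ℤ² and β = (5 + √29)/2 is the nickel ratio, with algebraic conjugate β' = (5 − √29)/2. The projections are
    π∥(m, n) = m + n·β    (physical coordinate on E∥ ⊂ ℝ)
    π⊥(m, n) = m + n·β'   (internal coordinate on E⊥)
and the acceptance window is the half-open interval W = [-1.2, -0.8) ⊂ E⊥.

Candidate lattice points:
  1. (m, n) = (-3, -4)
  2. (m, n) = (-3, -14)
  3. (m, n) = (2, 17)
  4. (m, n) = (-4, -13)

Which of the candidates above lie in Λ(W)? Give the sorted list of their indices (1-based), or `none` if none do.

none

Compute β' = (5−√29)/2 = -0.19258, so π⊥(m,n) = m -0.19258·n.
[1] lift (-3,-4): star map gives -2.22967; window check -1.2 ≤ -2.22967 < -0.8 is false → out
[2] lift (-3,-14): star map gives -0.30385; window check -1.2 ≤ -0.30385 < -0.8 is false → out
[3] lift (2,17): star map gives -1.27390; window check -1.2 ≤ -1.27390 < -0.8 is false → out
[4] lift (-4,-13): star map gives -1.49643; window check -1.2 ≤ -1.49643 < -0.8 is false → out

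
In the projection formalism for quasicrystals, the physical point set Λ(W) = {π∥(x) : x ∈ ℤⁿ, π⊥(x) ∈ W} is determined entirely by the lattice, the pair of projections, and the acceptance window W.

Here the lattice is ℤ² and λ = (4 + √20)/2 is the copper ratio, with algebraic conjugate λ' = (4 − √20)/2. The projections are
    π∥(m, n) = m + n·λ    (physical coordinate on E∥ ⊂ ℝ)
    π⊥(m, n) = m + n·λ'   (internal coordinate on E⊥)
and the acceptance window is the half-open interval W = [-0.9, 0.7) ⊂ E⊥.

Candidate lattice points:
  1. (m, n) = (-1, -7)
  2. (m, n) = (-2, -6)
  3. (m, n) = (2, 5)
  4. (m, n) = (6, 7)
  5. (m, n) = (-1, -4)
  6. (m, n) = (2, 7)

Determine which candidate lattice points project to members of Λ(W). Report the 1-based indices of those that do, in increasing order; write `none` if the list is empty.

1, 2, 5, 6

Compute λ' = (4−√20)/2 = -0.2361, so π⊥(m,n) = m -0.2361·n.
candidate 1: (m,n)=(-1,-7) → π∥ = -1-7·λ ≈ -30.6525, π⊥ = -1-7·λ' ≈ 0.6525 ∈ [-0.9, 0.7) ⇒ IN Λ
candidate 2: (m,n)=(-2,-6) → π∥ = -2-6·λ ≈ -27.4164, π⊥ = -2-6·λ' ≈ -0.5836 ∈ [-0.9, 0.7) ⇒ IN Λ
candidate 3: (m,n)=(2,5) → π∥ = 2+5·λ ≈ 23.1803, π⊥ = 2+5·λ' ≈ 0.8197 ∉ [-0.9, 0.7) ⇒ out
candidate 4: (m,n)=(6,7) → π∥ = 6+7·λ ≈ 35.6525, π⊥ = 6+7·λ' ≈ 4.3475 ∉ [-0.9, 0.7) ⇒ out
candidate 5: (m,n)=(-1,-4) → π∥ = -1-4·λ ≈ -17.9443, π⊥ = -1-4·λ' ≈ -0.0557 ∈ [-0.9, 0.7) ⇒ IN Λ
candidate 6: (m,n)=(2,7) → π∥ = 2+7·λ ≈ 31.6525, π⊥ = 2+7·λ' ≈ 0.3475 ∈ [-0.9, 0.7) ⇒ IN Λ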